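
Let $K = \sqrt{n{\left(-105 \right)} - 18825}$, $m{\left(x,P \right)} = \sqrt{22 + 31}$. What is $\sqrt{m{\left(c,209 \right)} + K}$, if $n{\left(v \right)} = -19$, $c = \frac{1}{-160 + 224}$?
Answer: $\sqrt{\sqrt{53} + 2 i \sqrt{4711}} \approx 8.5072 + 8.068 i$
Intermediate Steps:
$c = \frac{1}{64} \approx 0.015625$
$m{\left(x,P \right)} = \sqrt{53}$
$K = 2 i \sqrt{4711}$ ($K = \sqrt{-19 - 18825} = \sqrt{-18844} = 2 i \sqrt{4711} \approx 137.27 i$)
$\sqrt{m{\left(c,209 \right)} + K} = \sqrt{\sqrt{53} + 2 i \sqrt{4711}}$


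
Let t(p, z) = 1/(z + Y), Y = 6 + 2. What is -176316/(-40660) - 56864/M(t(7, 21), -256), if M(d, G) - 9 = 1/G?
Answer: -147872261423/23409995 ≈ -6316.6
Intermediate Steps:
Y = 8
t(p, z) = 1/(8 + z) (t(p, z) = 1/(z + 8) = 1/(8 + z))
M(d, G) = 9 + 1/G
-176316/(-40660) - 56864/M(t(7, 21), -256) = -176316/(-40660) - 56864/(9 + 1/(-256)) = -176316*(-1/40660) - 56864/(9 - 1/256) = 44079/10165 - 56864/2303/256 = 44079/10165 - 56864*256/2303 = 44079/10165 - 14557184/2303 = -147872261423/23409995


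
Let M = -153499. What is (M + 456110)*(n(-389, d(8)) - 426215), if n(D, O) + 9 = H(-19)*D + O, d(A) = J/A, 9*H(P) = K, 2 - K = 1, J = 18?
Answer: -4643728902329/36 ≈ -1.2899e+11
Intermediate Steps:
K = 1 (K = 2 - 1*1 = 2 - 1 = 1)
H(P) = 1/9 (H(P) = (1/9)*1 = 1/9)
d(A) = 18/A
n(D, O) = -9 + O + D/9 (n(D, O) = -9 + (D/9 + O) = -9 + (O + D/9) = -9 + O + D/9)
(M + 456110)*(n(-389, d(8)) - 426215) = (-153499 + 456110)*((-9 + 18/8 + (1/9)*(-389)) - 426215) = 302611*((-9 + 18*(1/8) - 389/9) - 426215) = 302611*((-9 + 9/4 - 389/9) - 426215) = 302611*(-1799/36 - 426215) = 302611*(-15345539/36) = -4643728902329/36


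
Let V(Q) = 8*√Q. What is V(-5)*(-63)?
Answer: -504*I*√5 ≈ -1127.0*I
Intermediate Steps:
V(-5)*(-63) = (8*√(-5))*(-63) = (8*(I*√5))*(-63) = (8*I*√5)*(-63) = -504*I*√5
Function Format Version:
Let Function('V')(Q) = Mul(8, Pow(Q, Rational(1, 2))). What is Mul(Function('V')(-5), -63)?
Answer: Mul(-504, I, Pow(5, Rational(1, 2))) ≈ Mul(-1127.0, I)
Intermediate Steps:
Mul(Function('V')(-5), -63) = Mul(Mul(8, Pow(-5, Rational(1, 2))), -63) = Mul(Mul(8, Mul(I, Pow(5, Rational(1, 2)))), -63) = Mul(Mul(8, I, Pow(5, Rational(1, 2))), -63) = Mul(-504, I, Pow(5, Rational(1, 2)))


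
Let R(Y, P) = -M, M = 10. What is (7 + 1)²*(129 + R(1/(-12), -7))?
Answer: 7616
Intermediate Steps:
R(Y, P) = -10 (R(Y, P) = -1*10 = -10)
(7 + 1)²*(129 + R(1/(-12), -7)) = (7 + 1)²*(129 - 10) = 8²*119 = 64*119 = 7616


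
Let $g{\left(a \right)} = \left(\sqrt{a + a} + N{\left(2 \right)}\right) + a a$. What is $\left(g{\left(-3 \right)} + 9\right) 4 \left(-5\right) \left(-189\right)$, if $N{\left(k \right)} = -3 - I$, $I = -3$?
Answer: $68040 + 3780 i \sqrt{6} \approx 68040.0 + 9259.1 i$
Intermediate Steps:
$N{\left(k \right)} = 0$ ($N{\left(k \right)} = -3 - -3 = -3 + 3 = 0$)
$g{\left(a \right)} = a^{2} + \sqrt{2} \sqrt{a}$ ($g{\left(a \right)} = \left(\sqrt{a + a} + 0\right) + a a = \left(\sqrt{2 a} + 0\right) + a^{2} = \left(\sqrt{2} \sqrt{a} + 0\right) + a^{2} = \sqrt{2} \sqrt{a} + a^{2} = a^{2} + \sqrt{2} \sqrt{a}$)
$\left(g{\left(-3 \right)} + 9\right) 4 \left(-5\right) \left(-189\right) = \left(\left(\left(-3\right)^{2} + \sqrt{2} \sqrt{-3}\right) + 9\right) 4 \left(-5\right) \left(-189\right) = \left(\left(9 + \sqrt{2} i \sqrt{3}\right) + 9\right) \left(-20\right) \left(-189\right) = \left(\left(9 + i \sqrt{6}\right) + 9\right) \left(-20\right) \left(-189\right) = \left(18 + i \sqrt{6}\right) \left(-20\right) \left(-189\right) = \left(-360 - 20 i \sqrt{6}\right) \left(-189\right) = 68040 + 3780 i \sqrt{6}$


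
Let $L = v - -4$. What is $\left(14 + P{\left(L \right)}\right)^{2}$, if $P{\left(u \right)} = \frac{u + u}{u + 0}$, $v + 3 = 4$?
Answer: $256$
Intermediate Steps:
$v = 1$ ($v = -3 + 4 = 1$)
$L = 5$ ($L = 1 - -4 = 1 + 4 = 5$)
$P{\left(u \right)} = 2$ ($P{\left(u \right)} = \frac{2 u}{u} = 2$)
$\left(14 + P{\left(L \right)}\right)^{2} = \left(14 + 2\right)^{2} = 16^{2} = 256$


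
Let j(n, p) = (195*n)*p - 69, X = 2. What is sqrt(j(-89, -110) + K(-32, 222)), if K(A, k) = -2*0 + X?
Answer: sqrt(1908983) ≈ 1381.7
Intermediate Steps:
K(A, k) = 2 (K(A, k) = -2*0 + 2 = 0 + 2 = 2)
j(n, p) = -69 + 195*n*p (j(n, p) = 195*n*p - 69 = -69 + 195*n*p)
sqrt(j(-89, -110) + K(-32, 222)) = sqrt((-69 + 195*(-89)*(-110)) + 2) = sqrt((-69 + 1909050) + 2) = sqrt(1908981 + 2) = sqrt(1908983)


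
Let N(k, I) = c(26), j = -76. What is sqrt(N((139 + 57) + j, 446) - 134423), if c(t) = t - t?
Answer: I*sqrt(134423) ≈ 366.64*I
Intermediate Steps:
c(t) = 0
N(k, I) = 0
sqrt(N((139 + 57) + j, 446) - 134423) = sqrt(0 - 134423) = sqrt(-134423) = I*sqrt(134423)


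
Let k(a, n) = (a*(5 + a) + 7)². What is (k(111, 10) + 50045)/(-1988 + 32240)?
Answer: 27670289/5042 ≈ 5488.0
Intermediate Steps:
k(a, n) = (7 + a*(5 + a))²
(k(111, 10) + 50045)/(-1988 + 32240) = ((7 + 111² + 5*111)² + 50045)/(-1988 + 32240) = ((7 + 12321 + 555)² + 50045)/30252 = (12883² + 50045)*(1/30252) = (165971689 + 50045)*(1/30252) = 166021734*(1/30252) = 27670289/5042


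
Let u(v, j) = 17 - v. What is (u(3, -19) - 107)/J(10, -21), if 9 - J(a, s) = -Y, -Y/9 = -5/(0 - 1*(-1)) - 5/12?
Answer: -124/77 ≈ -1.6104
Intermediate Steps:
Y = 195/4 (Y = -9*(-5/(0 - 1*(-1)) - 5/12) = -9*(-5/(0 + 1) - 5*1/12) = -9*(-5/1 - 5/12) = -9*(-5*1 - 5/12) = -9*(-5 - 5/12) = -9*(-65/12) = 195/4 ≈ 48.750)
J(a, s) = 231/4 (J(a, s) = 9 - (-1)*195/4 = 9 - 1*(-195/4) = 9 + 195/4 = 231/4)
(u(3, -19) - 107)/J(10, -21) = ((17 - 1*3) - 107)/(231/4) = ((17 - 3) - 107)*(4/231) = (14 - 107)*(4/231) = -93*4/231 = -124/77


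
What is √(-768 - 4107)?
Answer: 5*I*√195 ≈ 69.821*I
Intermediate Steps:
√(-768 - 4107) = √(-4875) = 5*I*√195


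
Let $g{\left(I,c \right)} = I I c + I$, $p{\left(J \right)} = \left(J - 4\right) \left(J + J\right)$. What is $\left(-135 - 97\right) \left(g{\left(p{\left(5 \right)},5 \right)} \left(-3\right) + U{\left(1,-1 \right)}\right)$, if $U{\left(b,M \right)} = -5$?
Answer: $356120$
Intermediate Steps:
$p{\left(J \right)} = 2 J \left(-4 + J\right)$ ($p{\left(J \right)} = \left(-4 + J\right) 2 J = 2 J \left(-4 + J\right)$)
$g{\left(I,c \right)} = I + c I^{2}$ ($g{\left(I,c \right)} = I^{2} c + I = c I^{2} + I = I + c I^{2}$)
$\left(-135 - 97\right) \left(g{\left(p{\left(5 \right)},5 \right)} \left(-3\right) + U{\left(1,-1 \right)}\right) = \left(-135 - 97\right) \left(2 \cdot 5 \left(-4 + 5\right) \left(1 + 2 \cdot 5 \left(-4 + 5\right) 5\right) \left(-3\right) - 5\right) = - 232 \left(2 \cdot 5 \cdot 1 \left(1 + 2 \cdot 5 \cdot 1 \cdot 5\right) \left(-3\right) - 5\right) = - 232 \left(10 \left(1 + 10 \cdot 5\right) \left(-3\right) - 5\right) = - 232 \left(10 \left(1 + 50\right) \left(-3\right) - 5\right) = - 232 \left(10 \cdot 51 \left(-3\right) - 5\right) = - 232 \left(510 \left(-3\right) - 5\right) = - 232 \left(-1530 - 5\right) = \left(-232\right) \left(-1535\right) = 356120$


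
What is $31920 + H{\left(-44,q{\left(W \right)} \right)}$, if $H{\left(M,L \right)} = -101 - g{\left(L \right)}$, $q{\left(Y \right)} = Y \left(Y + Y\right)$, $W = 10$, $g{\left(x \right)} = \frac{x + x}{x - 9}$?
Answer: $\frac{6077029}{191} \approx 31817.0$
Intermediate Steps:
$g{\left(x \right)} = \frac{2 x}{-9 + x}$
$q{\left(Y \right)} = 2 Y^{2}$ ($q{\left(Y \right)} = Y 2 Y = 2 Y^{2}$)
$H{\left(M,L \right)} = -101 - \frac{2 L}{-9 + L}$
$31920 + H{\left(-44,q{\left(W \right)} \right)} = 31920 + \frac{909 - 103 \cdot 2 \cdot 10^{2}}{-9 + 2 \cdot 10^{2}} = 31920 + \frac{909 - 103 \cdot 2 \cdot 100}{-9 + 2 \cdot 100} = 31920 + \frac{909 - 20600}{-9 + 200} = 31920 + \frac{909 - 20600}{191} = 31920 + \frac{1}{191} \left(-19691\right) = 31920 - \frac{19691}{191} = \frac{6077029}{191}$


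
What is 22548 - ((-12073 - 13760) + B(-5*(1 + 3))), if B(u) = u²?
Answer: 47981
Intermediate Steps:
22548 - ((-12073 - 13760) + B(-5*(1 + 3))) = 22548 - ((-12073 - 13760) + (-5*(1 + 3))²) = 22548 - (-25833 + (-5*4)²) = 22548 - (-25833 + (-20)²) = 22548 - (-25833 + 400) = 22548 - 1*(-25433) = 22548 + 25433 = 47981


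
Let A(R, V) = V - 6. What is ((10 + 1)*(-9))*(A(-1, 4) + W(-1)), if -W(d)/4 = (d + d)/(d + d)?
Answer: 594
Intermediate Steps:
W(d) = -4 (W(d) = -4*(d + d)/(d + d) = -4*2*d/(2*d) = -4*2*d*1/(2*d) = -4*1 = -4)
A(R, V) = -6 + V
((10 + 1)*(-9))*(A(-1, 4) + W(-1)) = ((10 + 1)*(-9))*((-6 + 4) - 4) = (11*(-9))*(-2 - 4) = -99*(-6) = 594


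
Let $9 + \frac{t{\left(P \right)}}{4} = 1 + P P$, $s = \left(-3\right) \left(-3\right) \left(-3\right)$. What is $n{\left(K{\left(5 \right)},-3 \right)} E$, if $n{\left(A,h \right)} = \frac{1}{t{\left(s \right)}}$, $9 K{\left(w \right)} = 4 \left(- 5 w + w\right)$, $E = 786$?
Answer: $\frac{393}{1442} \approx 0.27254$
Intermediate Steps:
$s = -27$ ($s = 9 \left(-3\right) = -27$)
$t{\left(P \right)} = -32 + 4 P^{2}$ ($t{\left(P \right)} = -36 + 4 \left(1 + P P\right) = -36 + 4 \left(1 + P^{2}\right) = -36 + \left(4 + 4 P^{2}\right) = -32 + 4 P^{2}$)
$K{\left(w \right)} = - \frac{16 w}{9}$ ($K{\left(w \right)} = \frac{4 \left(- 5 w + w\right)}{9} = \frac{4 \left(- 4 w\right)}{9} = \frac{\left(-16\right) w}{9} = - \frac{16 w}{9}$)
$n{\left(A,h \right)} = \frac{1}{2884}$ ($n{\left(A,h \right)} = \frac{1}{-32 + 4 \left(-27\right)^{2}} = \frac{1}{-32 + 4 \cdot 729} = \frac{1}{-32 + 2916} = \frac{1}{2884}$)
$n{\left(K{\left(5 \right)},-3 \right)} E = \frac{1}{2884} \cdot 786 = \frac{393}{1442}$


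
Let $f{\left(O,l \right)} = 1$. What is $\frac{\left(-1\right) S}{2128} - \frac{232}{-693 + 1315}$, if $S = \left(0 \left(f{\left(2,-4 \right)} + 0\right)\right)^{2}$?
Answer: $- \frac{116}{311} \approx -0.37299$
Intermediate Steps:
$S = 0$ ($S = \left(0 \left(1 + 0\right)\right)^{2} = \left(0 \cdot 1\right)^{2} = 0^{2} = 0$)
$\frac{\left(-1\right) S}{2128} - \frac{232}{-693 + 1315} = \frac{\left(-1\right) 0}{2128} - \frac{232}{-693 + 1315} = 0 \cdot \frac{1}{2128} - \frac{232}{622} = 0 - \frac{116}{311} = - \frac{116}{311}$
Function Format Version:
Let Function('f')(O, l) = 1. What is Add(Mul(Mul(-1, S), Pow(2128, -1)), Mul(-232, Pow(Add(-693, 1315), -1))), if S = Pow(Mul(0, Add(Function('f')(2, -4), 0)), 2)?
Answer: Rational(-116, 311) ≈ -0.37299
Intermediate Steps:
S = 0 (S = Pow(Mul(0, Add(1, 0)), 2) = Pow(Mul(0, 1), 2) = Pow(0, 2) = 0)
Add(Mul(Mul(-1, S), Pow(2128, -1)), Mul(-232, Pow(Add(-693, 1315), -1))) = Add(Mul(Mul(-1, 0), Pow(2128, -1)), Mul(-232, Pow(Add(-693, 1315), -1))) = Add(Mul(0, Rational(1, 2128)), Mul(-232, Pow(622, -1))) = Add(0, Mul(-232, Rational(1, 622))) = Add(0, Rational(-116, 311)) = Rational(-116, 311)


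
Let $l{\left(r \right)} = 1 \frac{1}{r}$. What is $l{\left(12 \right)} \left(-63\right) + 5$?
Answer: $- \frac{1}{4} \approx -0.25$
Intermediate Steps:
$l{\left(r \right)} = \frac{1}{r}$
$l{\left(12 \right)} \left(-63\right) + 5 = \frac{1}{12} \left(-63\right) + 5 = - \frac{21}{4} + 5 = - \frac{1}{4}$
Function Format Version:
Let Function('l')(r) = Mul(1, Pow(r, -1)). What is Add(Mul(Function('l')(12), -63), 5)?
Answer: Rational(-1, 4) ≈ -0.25000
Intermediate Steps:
Function('l')(r) = Pow(r, -1)
Add(Mul(Function('l')(12), -63), 5) = Add(Mul(Pow(12, -1), -63), 5) = Add(Mul(Rational(1, 12), -63), 5) = Add(Rational(-21, 4), 5) = Rational(-1, 4)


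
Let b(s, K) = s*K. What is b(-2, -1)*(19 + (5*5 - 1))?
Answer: 86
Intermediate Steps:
b(s, K) = K*s
b(-2, -1)*(19 + (5*5 - 1)) = (-1*(-2))*(19 + (5*5 - 1)) = 2*(19 + (25 - 1)) = 2*(19 + 24) = 2*43 = 86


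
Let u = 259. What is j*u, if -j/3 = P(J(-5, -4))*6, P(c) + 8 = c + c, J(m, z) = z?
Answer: 74592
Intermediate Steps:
P(c) = -8 + 2*c (P(c) = -8 + (c + c) = -8 + 2*c)
j = 288 (j = -3*(-8 + 2*(-4))*6 = -3*(-8 - 8)*6 = -(-48)*6 = -3*(-96) = 288)
j*u = 288*259 = 74592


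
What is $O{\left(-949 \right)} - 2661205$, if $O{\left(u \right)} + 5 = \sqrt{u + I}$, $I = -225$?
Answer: $-2661210 + i \sqrt{1174} \approx -2.6612 \cdot 10^{6} + 34.264 i$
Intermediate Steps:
$O{\left(u \right)} = -5 + \sqrt{-225 + u}$ ($O{\left(u \right)} = -5 + \sqrt{u - 225} = -5 + \sqrt{-225 + u}$)
$O{\left(-949 \right)} - 2661205 = \left(-5 + \sqrt{-225 - 949}\right) - 2661205 = \left(-5 + \sqrt{-1174}\right) - 2661205 = \left(-5 + i \sqrt{1174}\right) - 2661205 = -2661210 + i \sqrt{1174}$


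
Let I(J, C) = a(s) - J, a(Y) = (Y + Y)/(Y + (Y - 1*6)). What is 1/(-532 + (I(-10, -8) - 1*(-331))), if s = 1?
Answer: -2/383 ≈ -0.0052219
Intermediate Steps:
a(Y) = 2*Y/(-6 + 2*Y) (a(Y) = (2*Y)/(Y + (Y - 6)) = (2*Y)/(Y + (-6 + Y)) = (2*Y)/(-6 + 2*Y) = 2*Y/(-6 + 2*Y))
I(J, C) = -½ - J (I(J, C) = 1/(-3 + 1) - J = 1/(-2) - J = 1*(-½) - J = -½ - J)
1/(-532 + (I(-10, -8) - 1*(-331))) = 1/(-532 + ((-½ - 1*(-10)) - 1*(-331))) = 1/(-532 + ((-½ + 10) + 331)) = 1/(-532 + (19/2 + 331)) = 1/(-532 + 681/2) = 1/(-383/2) = -2/383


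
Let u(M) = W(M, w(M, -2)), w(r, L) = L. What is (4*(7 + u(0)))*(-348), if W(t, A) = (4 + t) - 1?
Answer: -13920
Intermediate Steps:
W(t, A) = 3 + t
u(M) = 3 + M
(4*(7 + u(0)))*(-348) = (4*(7 + (3 + 0)))*(-348) = (4*(7 + 3))*(-348) = (4*10)*(-348) = 40*(-348) = -13920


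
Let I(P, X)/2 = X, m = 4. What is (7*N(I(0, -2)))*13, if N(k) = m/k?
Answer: -91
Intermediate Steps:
I(P, X) = 2*X
N(k) = 4/k
(7*N(I(0, -2)))*13 = (7*(4/((2*(-2)))))*13 = (7*(4/(-4)))*13 = (7*(4*(-¼)))*13 = (7*(-1))*13 = -7*13 = -91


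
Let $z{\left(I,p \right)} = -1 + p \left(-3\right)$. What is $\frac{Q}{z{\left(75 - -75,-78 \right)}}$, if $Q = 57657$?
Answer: $\frac{57657}{233} \approx 247.45$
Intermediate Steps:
$z{\left(I,p \right)} = -1 - 3 p$
$\frac{Q}{z{\left(75 - -75,-78 \right)}} = \frac{57657}{-1 - -234} = \frac{57657}{-1 + 234} = \frac{57657}{233}$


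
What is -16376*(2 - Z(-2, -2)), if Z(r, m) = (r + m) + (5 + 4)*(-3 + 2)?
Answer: -245640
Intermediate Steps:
Z(r, m) = -9 + m + r (Z(r, m) = (m + r) + 9*(-1) = (m + r) - 9 = -9 + m + r)
-16376*(2 - Z(-2, -2)) = -16376*(2 - (-9 - 2 - 2)) = -16376*(2 - 1*(-13)) = -16376*(2 + 13) = -16376*15 = -245640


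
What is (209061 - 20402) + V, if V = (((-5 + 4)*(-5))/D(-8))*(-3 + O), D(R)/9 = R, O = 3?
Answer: 188659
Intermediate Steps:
D(R) = 9*R
V = 0 (V = (((-5 + 4)*(-5))/((9*(-8))))*(-3 + 3) = ((-1*(-5))/(-72))*0 = -1/72*5*0 = -5/72*0 = 0)
(209061 - 20402) + V = (209061 - 20402) + 0 = 188659 + 0 = 188659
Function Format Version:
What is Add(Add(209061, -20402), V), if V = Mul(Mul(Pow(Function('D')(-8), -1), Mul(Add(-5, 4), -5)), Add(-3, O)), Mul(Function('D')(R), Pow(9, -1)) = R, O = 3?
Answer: 188659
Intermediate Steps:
Function('D')(R) = Mul(9, R)
V = 0 (V = Mul(Mul(Pow(Mul(9, -8), -1), Mul(Add(-5, 4), -5)), Add(-3, 3)) = Mul(Mul(Pow(-72, -1), Mul(-1, -5)), 0) = Mul(Mul(Rational(-1, 72), 5), 0) = Mul(Rational(-5, 72), 0) = 0)
Add(Add(209061, -20402), V) = Add(Add(209061, -20402), 0) = Add(188659, 0) = 188659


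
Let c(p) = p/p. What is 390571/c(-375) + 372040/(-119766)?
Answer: 23388377173/59883 ≈ 3.9057e+5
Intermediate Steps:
c(p) = 1
390571/c(-375) + 372040/(-119766) = 390571/1 + 372040/(-119766) = 390571*1 + 372040*(-1/119766) = 390571 - 186020/59883 = 23388377173/59883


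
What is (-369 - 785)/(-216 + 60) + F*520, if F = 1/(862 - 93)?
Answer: 484273/59982 ≈ 8.0736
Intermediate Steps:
F = 1/769 ≈ 0.0013004
(-369 - 785)/(-216 + 60) + F*520 = (-369 - 785)/(-216 + 60) + (1/769)*520 = -1154/(-156) + 520/769 = -1154*(-1/156) + 520/769 = 577/78 + 520/769 = 484273/59982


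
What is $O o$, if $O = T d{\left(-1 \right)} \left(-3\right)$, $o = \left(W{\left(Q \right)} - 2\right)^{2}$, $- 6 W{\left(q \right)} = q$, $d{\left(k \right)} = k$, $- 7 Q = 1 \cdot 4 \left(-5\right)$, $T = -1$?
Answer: $- \frac{2704}{147} \approx -18.395$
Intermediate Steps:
$Q = \frac{20}{7}$ ($Q = - \frac{1 \cdot 4 \left(-5\right)}{7} = - \frac{4 \left(-5\right)}{7} = \left(- \frac{1}{7}\right) \left(-20\right) = \frac{20}{7} \approx 2.8571$)
$W{\left(q \right)} = - \frac{q}{6}$
$o = \frac{2704}{441}$ ($o = \left(\left(- \frac{1}{6}\right) \frac{20}{7} - 2\right)^{2} = \left(- \frac{10}{21} - 2\right)^{2} = \left(- \frac{52}{21}\right)^{2} = \frac{2704}{441} \approx 6.1315$)
$O = -3$ ($O = \left(-1\right) \left(-1\right) \left(-3\right) = 1 \left(-3\right) = -3$)
$O o = \left(-3\right) \frac{2704}{441} = - \frac{2704}{147}$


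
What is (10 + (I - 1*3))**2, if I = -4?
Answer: 9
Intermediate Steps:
(10 + (I - 1*3))**2 = (10 + (-4 - 1*3))**2 = (10 + (-4 - 3))**2 = (10 - 7)**2 = 3**2 = 9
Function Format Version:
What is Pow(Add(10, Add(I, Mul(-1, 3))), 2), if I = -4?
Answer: 9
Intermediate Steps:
Pow(Add(10, Add(I, Mul(-1, 3))), 2) = Pow(Add(10, Add(-4, Mul(-1, 3))), 2) = Pow(Add(10, Add(-4, -3)), 2) = Pow(Add(10, -7), 2) = Pow(3, 2) = 9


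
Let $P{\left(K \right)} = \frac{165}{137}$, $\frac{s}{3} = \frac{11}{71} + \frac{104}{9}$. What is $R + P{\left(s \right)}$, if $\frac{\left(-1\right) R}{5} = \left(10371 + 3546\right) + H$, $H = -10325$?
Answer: $- \frac{2460355}{137} \approx -17959.0$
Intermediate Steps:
$s = \frac{7483}{213}$ ($s = 3 \left(\frac{11}{71} + \frac{104}{9}\right) = 3 \cdot \frac{7483}{639} = \frac{7483}{213} \approx 35.131$)
$P{\left(K \right)} = \frac{165}{137}$ ($P{\left(K \right)} = 165 \cdot \frac{1}{137} = \frac{165}{137}$)
$R = -17960$ ($R = - 5 \left(\left(10371 + 3546\right) - 10325\right) = - 5 \left(13917 - 10325\right) = \left(-5\right) 3592 = -17960$)
$R + P{\left(s \right)} = -17960 + \frac{165}{137} = - \frac{2460355}{137}$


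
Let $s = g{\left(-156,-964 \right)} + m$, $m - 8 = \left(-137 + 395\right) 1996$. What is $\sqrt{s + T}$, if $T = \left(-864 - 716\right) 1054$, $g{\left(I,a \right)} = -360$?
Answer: $12 i \sqrt{7991} \approx 1072.7 i$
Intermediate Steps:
$m = 514976$ ($m = 8 + \left(-137 + 395\right) 1996 = 8 + 258 \cdot 1996 = 8 + 514968 = 514976$)
$s = 514616$ ($s = -360 + 514976 = 514616$)
$T = -1665320$ ($T = \left(-1580\right) 1054 = -1665320$)
$\sqrt{s + T} = \sqrt{514616 - 1665320} = \sqrt{-1150704} = 12 i \sqrt{7991}$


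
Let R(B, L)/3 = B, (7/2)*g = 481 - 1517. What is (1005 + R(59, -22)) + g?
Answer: 886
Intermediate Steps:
g = -296 (g = 2*(481 - 1517)/7 = (2/7)*(-1036) = -296)
R(B, L) = 3*B
(1005 + R(59, -22)) + g = (1005 + 3*59) - 296 = (1005 + 177) - 296 = 1182 - 296 = 886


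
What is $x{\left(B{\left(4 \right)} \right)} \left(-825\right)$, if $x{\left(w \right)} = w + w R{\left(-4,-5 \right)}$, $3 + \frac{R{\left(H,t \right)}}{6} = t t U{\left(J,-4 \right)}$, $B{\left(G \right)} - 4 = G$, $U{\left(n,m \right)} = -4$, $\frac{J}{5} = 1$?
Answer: $4072200$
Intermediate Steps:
$J = 5$ ($J = 5 \cdot 1 = 5$)
$B{\left(G \right)} = 4 + G$
$R{\left(H,t \right)} = -18 - 24 t^{2}$ ($R{\left(H,t \right)} = -18 + 6 t t \left(-4\right) = -18 + 6 t^{2} \left(-4\right) = -18 + 6 \left(- 4 t^{2}\right) = -18 - 24 t^{2}$)
$x{\left(w \right)} = - 617 w$ ($x{\left(w \right)} = w + w \left(-18 - 24 \left(-5\right)^{2}\right) = w + w \left(-18 - 600\right) = w + w \left(-618\right) = w - 618 w = - 617 w$)
$x{\left(B{\left(4 \right)} \right)} \left(-825\right) = - 617 \left(4 + 4\right) \left(-825\right) = \left(-617\right) 8 \left(-825\right) = \left(-4936\right) \left(-825\right) = 4072200$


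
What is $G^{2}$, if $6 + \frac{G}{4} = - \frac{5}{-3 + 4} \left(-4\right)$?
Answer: $3136$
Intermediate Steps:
$G = 56$ ($G = -24 + 4 - \frac{5}{-3 + 4} \left(-4\right) = -24 + 4 - \frac{5}{1} \left(-4\right) = -24 + 4 \left(-5\right) 1 \left(-4\right) = -24 + 4 \left(\left(-5\right) \left(-4\right)\right) = -24 + 4 \cdot 20 = -24 + 80 = 56$)
$G^{2} = 56^{2} = 3136$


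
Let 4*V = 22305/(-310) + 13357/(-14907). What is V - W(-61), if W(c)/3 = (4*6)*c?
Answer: 16169614651/3696936 ≈ 4373.8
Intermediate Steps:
W(c) = 72*c (W(c) = 3*((4*6)*c) = 3*(24*c) = 72*c)
V = -67328261/3696936 (V = (22305/(-310) + 13357/(-14907))/4 = (22305*(-1/310) + 13357*(-1/14907))/4 = (-4461/62 - 13357/14907)/4 = (1/4)*(-67328261/924234) = -67328261/3696936 ≈ -18.212)
V - W(-61) = -67328261/3696936 - 72*(-61) = -67328261/3696936 - 1*(-4392) = -67328261/3696936 + 4392 = 16169614651/3696936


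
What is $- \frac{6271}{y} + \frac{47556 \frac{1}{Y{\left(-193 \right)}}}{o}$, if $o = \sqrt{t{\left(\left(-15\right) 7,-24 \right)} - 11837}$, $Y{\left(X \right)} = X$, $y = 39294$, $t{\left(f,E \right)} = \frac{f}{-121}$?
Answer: $- \frac{6271}{39294} + \frac{261558 i \sqrt{7307}}{9871757} \approx -0.15959 + 2.2649 i$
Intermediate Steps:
$t{\left(f,E \right)} = - \frac{f}{121}$ ($t{\left(f,E \right)} = f \left(- \frac{1}{121}\right) = - \frac{f}{121}$)
$o = \frac{14 i \sqrt{7307}}{11}$ ($o = \sqrt{- \frac{\left(-15\right) 7}{121} - 11837} = \sqrt{\left(- \frac{1}{121}\right) \left(-105\right) - 11837} = \sqrt{\frac{105}{121} - 11837} = \sqrt{- \frac{1432172}{121}} = \frac{14 i \sqrt{7307}}{11} \approx 108.79 i$)
$- \frac{6271}{y} + \frac{47556 \frac{1}{Y{\left(-193 \right)}}}{o} = - \frac{6271}{39294} + \frac{47556 \frac{1}{-193}}{\frac{14}{11} i \sqrt{7307}} = \left(-6271\right) \frac{1}{39294} + 47556 \left(- \frac{1}{193}\right) \left(- \frac{11 i \sqrt{7307}}{102298}\right) = - \frac{6271}{39294} - \frac{47556 \left(- \frac{11 i \sqrt{7307}}{102298}\right)}{193} = - \frac{6271}{39294} + \frac{261558 i \sqrt{7307}}{9871757}$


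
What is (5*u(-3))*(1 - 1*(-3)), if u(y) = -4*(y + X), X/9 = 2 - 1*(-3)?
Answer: -3360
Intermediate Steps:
X = 45 (X = 9*(2 - 1*(-3)) = 9*(2 + 3) = 9*5 = 45)
u(y) = -180 - 4*y (u(y) = -4*(y + 45) = -4*(45 + y) = -180 - 4*y)
(5*u(-3))*(1 - 1*(-3)) = (5*(-180 - 4*(-3)))*(1 - 1*(-3)) = (5*(-180 + 12))*(1 + 3) = (5*(-168))*4 = -840*4 = -3360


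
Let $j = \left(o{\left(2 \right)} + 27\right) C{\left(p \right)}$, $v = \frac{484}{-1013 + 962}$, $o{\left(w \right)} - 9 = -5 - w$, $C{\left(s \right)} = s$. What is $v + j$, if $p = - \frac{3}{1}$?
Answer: $- \frac{4921}{51} \approx -96.49$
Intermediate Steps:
$p = -3$ ($p = \left(-3\right) 1 = -3$)
$o{\left(w \right)} = 4 - w$ ($o{\left(w \right)} = 9 - \left(5 + w\right) = 4 - w$)
$v = - \frac{484}{51}$ ($v = \frac{484}{-51} = 484 \left(- \frac{1}{51}\right) = - \frac{484}{51} \approx -9.4902$)
$j = -87$ ($j = \left(\left(4 - 2\right) + 27\right) \left(-3\right) = \left(2 + 27\right) \left(-3\right) = 29 \left(-3\right) = -87$)
$v + j = - \frac{484}{51} - 87 = - \frac{4921}{51}$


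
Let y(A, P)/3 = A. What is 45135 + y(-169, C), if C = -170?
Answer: 44628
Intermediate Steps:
y(A, P) = 3*A
45135 + y(-169, C) = 45135 + 3*(-169) = 45135 - 507 = 44628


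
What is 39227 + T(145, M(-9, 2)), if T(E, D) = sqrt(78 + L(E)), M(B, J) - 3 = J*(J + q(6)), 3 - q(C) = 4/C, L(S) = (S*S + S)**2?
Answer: 39227 + sqrt(448168978) ≈ 60397.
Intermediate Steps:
L(S) = (S + S**2)**2 (L(S) = (S**2 + S)**2 = (S + S**2)**2)
q(C) = 3 - 4/C
M(B, J) = 3 + J*(7/3 + J) (M(B, J) = 3 + J*(J + (3 - 4/6)) = 3 + J*(J + (3 - 4*1/6)) = 3 + J*(J + (3 - 2/3)) = 3 + J*(J + 7/3) = 3 + J*(7/3 + J))
T(E, D) = sqrt(78 + E**2*(1 + E)**2)
39227 + T(145, M(-9, 2)) = 39227 + sqrt(78 + 145**2*(1 + 145)**2) = 39227 + sqrt(78 + 21025*146**2) = 39227 + sqrt(78 + 21025*21316) = 39227 + sqrt(78 + 448168900) = 39227 + sqrt(448168978)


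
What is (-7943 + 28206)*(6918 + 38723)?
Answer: 924823583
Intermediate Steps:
(-7943 + 28206)*(6918 + 38723) = 20263*45641 = 924823583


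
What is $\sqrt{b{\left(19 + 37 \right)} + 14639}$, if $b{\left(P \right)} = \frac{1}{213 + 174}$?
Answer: $\frac{\sqrt{243607642}}{129} \approx 120.99$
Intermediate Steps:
$b{\left(P \right)} = \frac{1}{387}$
$\sqrt{b{\left(19 + 37 \right)} + 14639} = \sqrt{\frac{1}{387} + 14639} = \sqrt{\frac{5665294}{387}} = \frac{\sqrt{243607642}}{129}$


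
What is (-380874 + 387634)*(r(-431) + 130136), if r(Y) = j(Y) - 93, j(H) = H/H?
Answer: 879097440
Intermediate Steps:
j(H) = 1
r(Y) = -92 (r(Y) = 1 - 93 = -92)
(-380874 + 387634)*(r(-431) + 130136) = (-380874 + 387634)*(-92 + 130136) = 6760*130044 = 879097440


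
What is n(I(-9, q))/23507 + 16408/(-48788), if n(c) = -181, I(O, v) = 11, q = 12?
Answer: -98633371/286714879 ≈ -0.34401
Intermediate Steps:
n(I(-9, q))/23507 + 16408/(-48788) = -181/23507 + 16408/(-48788) = -181*1/23507 + 16408*(-1/48788) = -181/23507 - 4102/12197 = -98633371/286714879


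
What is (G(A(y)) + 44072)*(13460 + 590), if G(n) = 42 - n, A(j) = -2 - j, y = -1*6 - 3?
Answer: 619703350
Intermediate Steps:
y = -9 (y = -6 - 3 = -9)
(G(A(y)) + 44072)*(13460 + 590) = ((42 - (-2 - 1*(-9))) + 44072)*(13460 + 590) = ((42 - (-2 + 9)) + 44072)*14050 = ((42 - 1*7) + 44072)*14050 = ((42 - 7) + 44072)*14050 = (35 + 44072)*14050 = 44107*14050 = 619703350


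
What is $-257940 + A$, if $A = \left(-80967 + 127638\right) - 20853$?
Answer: $-232122$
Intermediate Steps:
$A = 25818$ ($A = 46671 - 20853 = 25818$)
$-257940 + A = -257940 + 25818 = -232122$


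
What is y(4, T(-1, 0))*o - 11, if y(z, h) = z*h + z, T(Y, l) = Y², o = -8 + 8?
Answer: -11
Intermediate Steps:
o = 0
y(z, h) = z + h*z (y(z, h) = h*z + z = z + h*z)
y(4, T(-1, 0))*o - 11 = (4*(1 + (-1)²))*0 - 11 = (4*(1 + 1))*0 - 11 = (4*2)*0 - 11 = 8*0 - 11 = 0 - 11 = -11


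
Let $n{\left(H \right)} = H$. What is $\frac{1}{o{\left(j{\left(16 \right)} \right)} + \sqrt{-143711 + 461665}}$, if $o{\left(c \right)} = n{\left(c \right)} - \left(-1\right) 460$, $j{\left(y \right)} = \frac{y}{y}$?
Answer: $- \frac{461}{105433} + \frac{\sqrt{317954}}{105433} \approx 0.00097573$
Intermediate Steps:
$j{\left(y \right)} = 1$
$o{\left(c \right)} = 460 + c$ ($o{\left(c \right)} = c - \left(-1\right) 460 = c - -460 = c + 460 = 460 + c$)
$\frac{1}{o{\left(j{\left(16 \right)} \right)} + \sqrt{-143711 + 461665}} = \frac{1}{\left(460 + 1\right) + \sqrt{-143711 + 461665}} = \frac{1}{461 + \sqrt{317954}}$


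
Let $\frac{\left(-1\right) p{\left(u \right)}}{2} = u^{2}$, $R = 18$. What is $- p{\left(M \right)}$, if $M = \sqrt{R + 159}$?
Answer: $354$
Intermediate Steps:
$M = \sqrt{177}$ ($M = \sqrt{18 + 159} = \sqrt{177} \approx 13.304$)
$p{\left(u \right)} = - 2 u^{2}$
$- p{\left(M \right)} = - \left(-2\right) \left(\sqrt{177}\right)^{2} = - \left(-2\right) 177 = \left(-1\right) \left(-354\right) = 354$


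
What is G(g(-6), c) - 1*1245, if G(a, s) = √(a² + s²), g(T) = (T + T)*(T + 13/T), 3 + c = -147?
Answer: -1245 + 2*√8026 ≈ -1065.8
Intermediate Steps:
c = -150 (c = -3 - 147 = -150)
g(T) = 2*T*(T + 13/T) (g(T) = (2*T)*(T + 13/T) = 2*T*(T + 13/T))
G(g(-6), c) - 1*1245 = √((26 + 2*(-6)²)² + (-150)²) - 1*1245 = √((26 + 2*36)² + 22500) - 1245 = √((26 + 72)² + 22500) - 1245 = √(98² + 22500) - 1245 = √(9604 + 22500) - 1245 = √32104 - 1245 = 2*√8026 - 1245 = -1245 + 2*√8026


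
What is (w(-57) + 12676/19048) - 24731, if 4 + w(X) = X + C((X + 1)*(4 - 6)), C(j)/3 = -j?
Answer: -119656367/4762 ≈ -25127.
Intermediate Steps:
C(j) = -3*j (C(j) = 3*(-j) = -3*j)
w(X) = 2 + 7*X (w(X) = -4 + (X - 3*(X + 1)*(4 - 6)) = -4 + (X - 3*(1 + X)*(-2)) = -4 + (X - 3*(-2 - 2*X)) = -4 + (X + (6 + 6*X)) = -4 + (6 + 7*X) = 2 + 7*X)
(w(-57) + 12676/19048) - 24731 = ((2 + 7*(-57)) + 12676/19048) - 24731 = ((2 - 399) + 12676*(1/19048)) - 24731 = (-397 + 3169/4762) - 24731 = -1887345/4762 - 24731 = -119656367/4762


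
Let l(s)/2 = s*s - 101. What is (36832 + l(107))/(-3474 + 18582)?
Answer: 14882/3777 ≈ 3.9402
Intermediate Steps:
l(s) = -202 + 2*s² (l(s) = 2*(s*s - 101) = 2*(s² - 101) = 2*(-101 + s²) = -202 + 2*s²)
(36832 + l(107))/(-3474 + 18582) = (36832 + (-202 + 2*107²))/(-3474 + 18582) = (36832 + (-202 + 2*11449))/15108 = (36832 + (-202 + 22898))*(1/15108) = (36832 + 22696)*(1/15108) = 59528*(1/15108) = 14882/3777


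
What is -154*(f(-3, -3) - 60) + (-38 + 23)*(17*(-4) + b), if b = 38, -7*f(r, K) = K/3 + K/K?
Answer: 9690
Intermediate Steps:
f(r, K) = -⅐ - K/21 (f(r, K) = -(K/3 + K/K)/7 = -(K*(⅓) + 1)/7 = -(K/3 + 1)/7 = -(1 + K/3)/7 = -⅐ - K/21)
-154*(f(-3, -3) - 60) + (-38 + 23)*(17*(-4) + b) = -154*((-⅐ - 1/21*(-3)) - 60) + (-38 + 23)*(17*(-4) + 38) = -154*((-⅐ + ⅐) - 60) - 15*(-68 + 38) = -154*(0 - 60) - 15*(-30) = -154*(-60) + 450 = 9240 + 450 = 9690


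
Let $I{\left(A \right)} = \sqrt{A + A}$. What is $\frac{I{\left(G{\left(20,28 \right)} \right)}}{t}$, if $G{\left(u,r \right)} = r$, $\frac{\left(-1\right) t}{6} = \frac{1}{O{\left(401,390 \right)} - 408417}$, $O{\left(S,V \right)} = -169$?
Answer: $\frac{408586 \sqrt{14}}{3} \approx 5.096 \cdot 10^{5}$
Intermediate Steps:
$t = \frac{3}{204293}$ ($t = - \frac{6}{-169 - 408417} = - \frac{6}{-408586} = \left(-6\right) \left(- \frac{1}{408586}\right) = \frac{3}{204293} \approx 1.4685 \cdot 10^{-5}$)
$I{\left(A \right)} = \sqrt{2} \sqrt{A}$ ($I{\left(A \right)} = \sqrt{2 A} = \sqrt{2} \sqrt{A}$)
$\frac{I{\left(G{\left(20,28 \right)} \right)}}{t} = \frac{\sqrt{2} \sqrt{28}}{\frac{3}{204293}} = \sqrt{2} \cdot 2 \sqrt{7} \cdot \frac{204293}{3} = 2 \sqrt{14} \cdot \frac{204293}{3} = \frac{408586 \sqrt{14}}{3}$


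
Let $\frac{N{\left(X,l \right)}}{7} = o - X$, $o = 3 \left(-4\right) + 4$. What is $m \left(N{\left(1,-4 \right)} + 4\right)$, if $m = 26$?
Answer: $-1534$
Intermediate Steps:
$o = -8$ ($o = -12 + 4 = -8$)
$N{\left(X,l \right)} = -56 - 7 X$ ($N{\left(X,l \right)} = 7 \left(-8 - X\right) = -56 - 7 X$)
$m \left(N{\left(1,-4 \right)} + 4\right) = 26 \left(\left(-56 - 7\right) + 4\right) = 26 \left(-63 + 4\right) = 26 \left(-59\right) = -1534$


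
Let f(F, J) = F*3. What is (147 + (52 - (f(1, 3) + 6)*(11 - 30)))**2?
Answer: 136900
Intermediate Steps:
f(F, J) = 3*F
(147 + (52 - (f(1, 3) + 6)*(11 - 30)))**2 = (147 + (52 - (3*1 + 6)*(11 - 30)))**2 = (147 + (52 - (3 + 6)*(-19)))**2 = (147 + (52 - 9*(-19)))**2 = (147 + (52 - 1*(-171)))**2 = (147 + (52 + 171))**2 = (147 + 223)**2 = 370**2 = 136900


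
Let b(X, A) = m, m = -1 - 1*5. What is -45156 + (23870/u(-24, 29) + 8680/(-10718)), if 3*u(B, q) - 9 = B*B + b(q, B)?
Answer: -46577182062/1034287 ≈ -45033.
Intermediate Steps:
m = -6 (m = -1 - 5 = -6)
b(X, A) = -6
u(B, q) = 1 + B²/3 (u(B, q) = 3 + (B*B - 6)/3 = 3 + (B² - 6)/3 = 3 + (-6 + B²)/3 = 3 + (-2 + B²/3) = 1 + B²/3)
-45156 + (23870/u(-24, 29) + 8680/(-10718)) = -45156 + (23870/(1 + (⅓)*(-24)²) + 8680/(-10718)) = -45156 + (23870/(1 + (⅓)*576) + 8680*(-1/10718)) = -45156 + (23870/(1 + 192) - 4340/5359) = -45156 + (23870/193 - 4340/5359) = -45156 + 127081710/1034287 = -46577182062/1034287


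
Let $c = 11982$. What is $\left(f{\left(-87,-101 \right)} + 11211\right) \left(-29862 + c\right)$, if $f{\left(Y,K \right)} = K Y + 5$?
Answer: $-357653640$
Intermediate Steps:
$f{\left(Y,K \right)} = 5 + K Y$
$\left(f{\left(-87,-101 \right)} + 11211\right) \left(-29862 + c\right) = \left(\left(5 - -8787\right) + 11211\right) \left(-29862 + 11982\right) = \left(\left(5 + 8787\right) + 11211\right) \left(-17880\right) = \left(8792 + 11211\right) \left(-17880\right) = 20003 \left(-17880\right) = -357653640$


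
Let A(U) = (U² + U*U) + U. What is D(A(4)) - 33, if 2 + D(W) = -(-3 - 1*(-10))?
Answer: -42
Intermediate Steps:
A(U) = U + 2*U² (A(U) = (U² + U²) + U = 2*U² + U = U + 2*U²)
D(W) = -9 (D(W) = -2 - (-3 - 1*(-10)) = -2 - (-3 + 10) = -2 - 1*7 = -2 - 7 = -9)
D(A(4)) - 33 = -9 - 33 = -42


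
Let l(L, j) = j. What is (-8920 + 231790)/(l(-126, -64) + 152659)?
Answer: 14858/10173 ≈ 1.4605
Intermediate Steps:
(-8920 + 231790)/(l(-126, -64) + 152659) = (-8920 + 231790)/(-64 + 152659) = 222870/152595 = 222870*(1/152595) = 14858/10173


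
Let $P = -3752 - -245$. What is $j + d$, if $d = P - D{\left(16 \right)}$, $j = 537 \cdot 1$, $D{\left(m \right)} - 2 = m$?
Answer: $-2988$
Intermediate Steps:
$D{\left(m \right)} = 2 + m$
$P = -3507$ ($P = -3752 + 245 = -3507$)
$j = 537$
$d = -3525$ ($d = -3507 - \left(2 + 16\right) = -3507 - 18 = -3525$)
$j + d = 537 - 3525 = -2988$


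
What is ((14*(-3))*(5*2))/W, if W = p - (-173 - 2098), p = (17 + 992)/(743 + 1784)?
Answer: -530670/2869913 ≈ -0.18491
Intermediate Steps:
p = 1009/2527 ≈ 0.39929
W = 5739826/2527 (W = 1009/2527 - (-173 - 2098) = 1009/2527 - 1*(-2271) = 1009/2527 + 2271 = 5739826/2527 ≈ 2271.4)
((14*(-3))*(5*2))/W = ((14*(-3))*(5*2))/(5739826/2527) = -42*10*(2527/5739826) = -420*2527/5739826 = -530670/2869913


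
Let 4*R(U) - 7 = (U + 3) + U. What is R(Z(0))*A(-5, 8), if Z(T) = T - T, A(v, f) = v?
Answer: -25/2 ≈ -12.500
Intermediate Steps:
Z(T) = 0
R(U) = 5/2 + U/2 (R(U) = 7/4 + ((U + 3) + U)/4 = 7/4 + ((3 + U) + U)/4 = 7/4 + (3 + 2*U)/4 = 7/4 + (3/4 + U/2) = 5/2 + U/2)
R(Z(0))*A(-5, 8) = (5/2 + (1/2)*0)*(-5) = (5/2 + 0)*(-5) = (5/2)*(-5) = -25/2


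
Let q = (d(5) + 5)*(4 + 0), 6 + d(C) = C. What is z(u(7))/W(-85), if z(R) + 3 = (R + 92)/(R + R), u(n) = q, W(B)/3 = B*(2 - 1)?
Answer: -1/680 ≈ -0.0014706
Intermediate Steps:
d(C) = -6 + C
W(B) = 3*B (W(B) = 3*(B*(2 - 1)) = 3*(B*1) = 3*B)
q = 16 (q = ((-6 + 5) + 5)*(4 + 0) = (-1 + 5)*4 = 4*4 = 16)
u(n) = 16
z(R) = -3 + (92 + R)/(2*R) (z(R) = -3 + (R + 92)/(R + R) = -3 + (92 + R)/((2*R)) = -3 + (92 + R)*(1/(2*R)) = -3 + (92 + R)/(2*R))
z(u(7))/W(-85) = (-5/2 + 46/16)/((3*(-85))) = (-5/2 + 46*(1/16))/(-255) = (-5/2 + 23/8)*(-1/255) = (3/8)*(-1/255) = -1/680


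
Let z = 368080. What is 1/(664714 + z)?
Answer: 1/1032794 ≈ 9.6825e-7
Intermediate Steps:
1/(664714 + z) = 1/(664714 + 368080) = 1/1032794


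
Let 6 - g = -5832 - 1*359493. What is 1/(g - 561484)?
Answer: -1/196153 ≈ -5.0981e-6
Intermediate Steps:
g = 365331 (g = 6 - (-5832 - 1*359493) = 6 - (-5832 - 359493) = 6 - 1*(-365325) = 6 + 365325 = 365331)
1/(g - 561484) = 1/(365331 - 561484) = 1/(-196153) = -1/196153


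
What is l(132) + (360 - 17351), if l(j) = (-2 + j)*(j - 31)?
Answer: -3861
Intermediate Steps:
l(j) = (-31 + j)*(-2 + j) (l(j) = (-2 + j)*(-31 + j) = (-31 + j)*(-2 + j))
l(132) + (360 - 17351) = (62 + 132² - 33*132) + (360 - 17351) = (62 + 17424 - 4356) - 16991 = 13130 - 16991 = -3861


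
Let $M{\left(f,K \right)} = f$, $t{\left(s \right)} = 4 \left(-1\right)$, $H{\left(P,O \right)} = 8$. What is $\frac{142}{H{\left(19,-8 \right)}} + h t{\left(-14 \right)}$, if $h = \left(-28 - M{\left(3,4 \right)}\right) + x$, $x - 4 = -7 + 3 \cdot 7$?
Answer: $\frac{279}{4} \approx 69.75$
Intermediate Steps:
$t{\left(s \right)} = -4$
$x = 18$ ($x = 4 + \left(-7 + 3 \cdot 7\right) = 4 + \left(-7 + 21\right) = 4 + 14 = 18$)
$h = -13$ ($h = \left(-28 - 3\right) + 18 = -31 + 18 = -13$)
$\frac{142}{H{\left(19,-8 \right)}} + h t{\left(-14 \right)} = \frac{142}{8} - -52 = 142 \cdot \frac{1}{8} + 52 = \frac{71}{4} + 52 = \frac{279}{4}$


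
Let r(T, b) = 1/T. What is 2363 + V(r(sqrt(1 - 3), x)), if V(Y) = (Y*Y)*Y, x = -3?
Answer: 2363 + I*sqrt(2)/4 ≈ 2363.0 + 0.35355*I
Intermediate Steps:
V(Y) = Y**3 (V(Y) = Y**2*Y = Y**3)
2363 + V(r(sqrt(1 - 3), x)) = 2363 + (1/(sqrt(1 - 3)))**3 = 2363 + (1/(sqrt(-2)))**3 = 2363 + (1/(I*sqrt(2)))**3 = 2363 + (-I*sqrt(2)/2)**3 = 2363 + I*sqrt(2)/4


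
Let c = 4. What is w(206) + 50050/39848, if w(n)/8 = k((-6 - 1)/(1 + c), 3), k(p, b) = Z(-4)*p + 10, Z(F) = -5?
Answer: 2734689/19924 ≈ 137.26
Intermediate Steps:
k(p, b) = 10 - 5*p (k(p, b) = -5*p + 10 = 10 - 5*p)
w(n) = 136 (w(n) = 8*(10 - 5*(-6 - 1)/(1 + 4)) = 8*(10 - (-35)/5) = 8*(10 - 5*(-7/5)) = 8*(10 + 7) = 8*17 = 136)
w(206) + 50050/39848 = 136 + 50050/39848 = 136 + 50050*(1/39848) = 136 + 25025/19924 = 2734689/19924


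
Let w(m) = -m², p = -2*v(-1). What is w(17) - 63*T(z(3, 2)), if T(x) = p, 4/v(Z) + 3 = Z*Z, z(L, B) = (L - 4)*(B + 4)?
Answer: -541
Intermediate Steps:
z(L, B) = (-4 + L)*(4 + B)
v(Z) = 4/(-3 + Z²) (v(Z) = 4/(-3 + Z*Z) = 4/(-3 + Z²))
p = 4 (p = -8/(-3 + (-1)²) = -8/(-3 + 1) = -8/(-2) = -8*(-1)/2 = -2*(-2) = 4)
T(x) = 4
w(17) - 63*T(z(3, 2)) = -1*17² - 63*4 = -1*289 - 252 = -289 - 252 = -541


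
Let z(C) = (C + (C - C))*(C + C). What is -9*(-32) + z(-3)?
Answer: 306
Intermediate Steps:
z(C) = 2*C² (z(C) = (C + 0)*(2*C) = C*(2*C) = 2*C²)
-9*(-32) + z(-3) = -9*(-32) + 2*(-3)² = 288 + 2*9 = 288 + 18 = 306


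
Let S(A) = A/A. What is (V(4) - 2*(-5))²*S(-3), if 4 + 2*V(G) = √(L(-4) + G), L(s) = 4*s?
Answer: (8 + I*√3)² ≈ 61.0 + 27.713*I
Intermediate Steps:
S(A) = 1
V(G) = -2 + √(-16 + G)/2 (V(G) = -2 + √(4*(-4) + G)/2 = -2 + √(-16 + G)/2)
(V(4) - 2*(-5))²*S(-3) = ((-2 + √(-16 + 4)/2) - 2*(-5))²*1 = ((-2 + √(-12)/2) + 10)²*1 = ((-2 + (2*I*√3)/2) + 10)²*1 = ((-2 + I*√3) + 10)²*1 = (8 + I*√3)²*1 = (8 + I*√3)²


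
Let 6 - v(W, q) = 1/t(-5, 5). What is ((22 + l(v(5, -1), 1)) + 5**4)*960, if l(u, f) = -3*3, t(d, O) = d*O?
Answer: 612480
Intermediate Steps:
t(d, O) = O*d
v(W, q) = 151/25 (v(W, q) = 6 - 1/(5*(-5)) = 6 - 1/(-25) = 6 - 1*(-1/25) = 6 + 1/25 = 151/25)
l(u, f) = -9
((22 + l(v(5, -1), 1)) + 5**4)*960 = ((22 - 9) + 5**4)*960 = (13 + 625)*960 = 638*960 = 612480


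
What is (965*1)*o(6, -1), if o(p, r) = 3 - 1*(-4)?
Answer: 6755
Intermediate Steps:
o(p, r) = 7 (o(p, r) = 3 + 4 = 7)
(965*1)*o(6, -1) = (965*1)*7 = 965*7 = 6755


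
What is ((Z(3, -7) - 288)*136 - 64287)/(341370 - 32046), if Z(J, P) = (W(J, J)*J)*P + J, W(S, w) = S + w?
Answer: -40061/103108 ≈ -0.38853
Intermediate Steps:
Z(J, P) = J + 2*P*J² (Z(J, P) = ((J + J)*J)*P + J = ((2*J)*J)*P + J = (2*J²)*P + J = 2*P*J² + J = J + 2*P*J²)
((Z(3, -7) - 288)*136 - 64287)/(341370 - 32046) = ((3*(1 + 2*3*(-7)) - 288)*136 - 64287)/(341370 - 32046) = ((3*(1 - 42) - 288)*136 - 64287)/309324 = ((3*(-41) - 288)*136 - 64287)*(1/309324) = ((-123 - 288)*136 - 64287)*(1/309324) = (-411*136 - 64287)*(1/309324) = (-55896 - 64287)*(1/309324) = -120183*1/309324 = -40061/103108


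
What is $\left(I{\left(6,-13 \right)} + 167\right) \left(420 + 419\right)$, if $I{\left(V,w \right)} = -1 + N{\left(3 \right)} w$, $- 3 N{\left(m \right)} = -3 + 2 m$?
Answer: $150181$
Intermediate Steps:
$N{\left(m \right)} = 1 - \frac{2 m}{3}$ ($N{\left(m \right)} = - \frac{-3 + 2 m}{3} = 1 - \frac{2 m}{3}$)
$I{\left(V,w \right)} = -1 - w$ ($I{\left(V,w \right)} = -1 + \left(1 - 2\right) w = -1 - w$)
$\left(I{\left(6,-13 \right)} + 167\right) \left(420 + 419\right) = \left(\left(-1 - -13\right) + 167\right) \left(420 + 419\right) = \left(\left(-1 + 13\right) + 167\right) 839 = \left(12 + 167\right) 839 = 179 \cdot 839 = 150181$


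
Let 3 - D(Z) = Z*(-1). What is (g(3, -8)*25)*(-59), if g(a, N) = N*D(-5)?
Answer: -23600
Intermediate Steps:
D(Z) = 3 + Z (D(Z) = 3 - Z*(-1) = 3 - (-1)*Z = 3 + Z)
g(a, N) = -2*N (g(a, N) = N*(3 - 5) = N*(-2) = -2*N)
(g(3, -8)*25)*(-59) = (-2*(-8)*25)*(-59) = (16*25)*(-59) = 400*(-59) = -23600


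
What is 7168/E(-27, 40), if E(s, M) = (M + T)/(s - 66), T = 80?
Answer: -27776/5 ≈ -5555.2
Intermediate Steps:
E(s, M) = (80 + M)/(-66 + s) (E(s, M) = (M + 80)/(s - 66) = (80 + M)/(-66 + s))
7168/E(-27, 40) = 7168/(((80 + 40)/(-66 - 27))) = 7168/((120/(-93))) = 7168/((-1/93*120)) = 7168/(-40/31) = 7168*(-31/40) = -27776/5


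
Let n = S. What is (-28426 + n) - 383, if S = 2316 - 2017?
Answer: -28510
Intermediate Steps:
S = 299
n = 299
(-28426 + n) - 383 = (-28426 + 299) - 383 = -28127 - 383 = -28510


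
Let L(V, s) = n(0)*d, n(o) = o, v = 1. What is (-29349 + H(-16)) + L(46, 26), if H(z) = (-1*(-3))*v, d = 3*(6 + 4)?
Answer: -29346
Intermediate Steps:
d = 30 (d = 3*10 = 30)
H(z) = 3 (H(z) = -1*(-3)*1 = 3*1 = 3)
L(V, s) = 0 (L(V, s) = 0*30 = 0)
(-29349 + H(-16)) + L(46, 26) = (-29349 + 3) + 0 = -29346 + 0 = -29346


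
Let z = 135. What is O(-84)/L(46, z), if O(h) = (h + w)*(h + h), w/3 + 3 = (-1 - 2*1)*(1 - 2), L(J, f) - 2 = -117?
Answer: -14112/115 ≈ -122.71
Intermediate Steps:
L(J, f) = -115 (L(J, f) = 2 - 117 = -115)
w = 0 (w = -9 + 3*((-1 - 2*1)*(1 - 2)) = -9 + 3*((-1 - 2)*(-1)) = -9 + 3*(-3*(-1)) = -9 + 3*3 = -9 + 9 = 0)
O(h) = 2*h**2 (O(h) = (h + 0)*(h + h) = h*(2*h) = 2*h**2)
O(-84)/L(46, z) = (2*(-84)**2)/(-115) = (2*7056)*(-1/115) = 14112*(-1/115) = -14112/115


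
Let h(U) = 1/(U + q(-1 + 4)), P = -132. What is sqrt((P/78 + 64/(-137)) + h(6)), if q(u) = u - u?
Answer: I*sqrt(227558370)/10686 ≈ 1.4117*I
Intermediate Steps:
q(u) = 0
h(U) = 1/U (h(U) = 1/(U + 0) = 1/U)
sqrt((P/78 + 64/(-137)) + h(6)) = sqrt((-132/78 + 64/(-137)) + 1/6) = sqrt((-132*1/78 + 64*(-1/137)) + 1/6) = sqrt((-22/13 - 64/137) + 1/6) = sqrt(-3846/1781 + 1/6) = sqrt(-21295/10686) = I*sqrt(227558370)/10686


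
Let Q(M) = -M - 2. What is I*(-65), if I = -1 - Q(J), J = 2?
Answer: -195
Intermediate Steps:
Q(M) = -2 - M
I = 3 (I = -1 - (-2 - 1*2) = -1 - (-2 - 2) = -1 - 1*(-4) = -1 + 4 = 3)
I*(-65) = 3*(-65) = -195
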